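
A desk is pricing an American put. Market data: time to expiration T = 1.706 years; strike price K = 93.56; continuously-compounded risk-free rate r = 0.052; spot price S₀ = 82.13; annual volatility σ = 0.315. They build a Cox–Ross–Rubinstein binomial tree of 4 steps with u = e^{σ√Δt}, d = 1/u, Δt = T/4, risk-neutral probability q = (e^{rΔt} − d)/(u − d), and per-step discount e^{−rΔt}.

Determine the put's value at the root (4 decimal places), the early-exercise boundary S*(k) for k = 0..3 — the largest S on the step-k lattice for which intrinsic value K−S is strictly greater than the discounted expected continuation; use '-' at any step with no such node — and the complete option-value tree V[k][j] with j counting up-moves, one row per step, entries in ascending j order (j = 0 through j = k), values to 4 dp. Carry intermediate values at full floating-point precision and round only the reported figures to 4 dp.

Δt=0.42650, u=1.22841, d=0.81406, q=0.50288, disc=e^(-rΔt)=0.97807
k=4 terminal: V=max(K-S,0) → 57.4909 39.1325 11.4300 0.0000 0.0000
k=3: j=0 S=44.3074 intr=49.2526 cont=47.2004 V=49.2526[EX]; j=1 S=66.8590 intr=26.7010 cont=24.6488 V=26.7010[EX]; j=2 S=100.8889 intr=0.0000 cont=5.5575 V=5.5575[hold]; j=3 S=152.2394 intr=0.0000 cont=0.0000 V=0.0000[hold]  S*(3)=66.8590
k=2: j=0 S=54.4275 intr=39.1325 cont=37.0804 V=39.1325[EX]; j=1 S=82.1300 intr=11.4300 cont=15.7160 V=15.7160[hold]; j=2 S=123.9325 intr=0.0000 cont=2.7022 V=2.7022[hold]  S*(2)=54.4275
k=1: j=0 S=66.8590 intr=26.7010 cont=26.7569 V=26.7569[hold]; j=1 S=100.8889 intr=0.0000 cont=8.9705 V=8.9705[hold]  S*(1)=-
k=0: j=0 S=82.1300 intr=11.4300 cont=17.4219 V=17.4219[hold]  S*(0)=-

price = 17.4219
boundary = - - 54.4275 66.8590
tree:
17.4219
26.7569 8.9705
39.1325 15.7160 2.7022
49.2526 26.7010 5.5575 0.0000
57.4909 39.1325 11.4300 0.0000 0.0000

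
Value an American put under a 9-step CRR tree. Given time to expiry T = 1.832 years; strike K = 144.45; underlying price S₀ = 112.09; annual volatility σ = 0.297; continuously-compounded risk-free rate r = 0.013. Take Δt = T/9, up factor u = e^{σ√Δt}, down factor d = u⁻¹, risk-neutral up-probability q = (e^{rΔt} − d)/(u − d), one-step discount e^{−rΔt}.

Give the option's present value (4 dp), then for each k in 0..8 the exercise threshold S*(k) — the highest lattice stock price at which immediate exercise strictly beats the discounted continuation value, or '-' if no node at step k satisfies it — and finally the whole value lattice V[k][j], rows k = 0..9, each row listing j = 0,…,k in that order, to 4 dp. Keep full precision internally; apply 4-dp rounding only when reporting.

Δt=0.20356  u=1.14339  d=0.87459  q=0.47641  discount=0.99736
step 9 (expiry): payoffs max(K−S,0) = 110.8905 100.5762 87.0920 69.4635 46.4170 16.2874 0.0000 0.0000 0.0000 0.0000
step 8: (k=8,j=0): S=38.3717, (K−S)⁺=106.0783, hold=105.6966 ⇒ V=106.0783 exercise | (k=8,j=1): S=50.1649, (K−S)⁺=94.2851, hold=93.9034 ⇒ V=94.2851 exercise | (k=8,j=2): S=65.5826, (K−S)⁺=78.8674, hold=78.4856 ⇒ V=78.8674 exercise | (k=8,j=3): S=85.7389, (K−S)⁺=58.7111, hold=58.3294 ⇒ V=58.7111 exercise | (k=8,j=4): S=112.0900, (K−S)⁺=32.3600, hold=31.9783 ⇒ V=32.3600 exercise | (k=8,j=5): S=146.5399, (K−S)⁺=0.0000, hold=8.5054 ⇒ V=8.5054 continue | (k=8,j=6): S=191.5777, (K−S)⁺=0.0000, hold=0.0000 ⇒ V=0.0000 continue | (k=8,j=7): S=250.4575, (K−S)⁺=0.0000, hold=0.0000 ⇒ V=0.0000 continue | (k=8,j=8): S=327.4336, (K−S)⁺=0.0000, hold=0.0000 ⇒ V=0.0000 continue  boundary S*=112.0900
step 7: (k=7,j=0): S=43.8738, (K−S)⁺=100.5762, hold=100.1945 ⇒ V=100.5762 exercise | (k=7,j=1): S=57.3580, (K−S)⁺=87.0920, hold=86.7102 ⇒ V=87.0920 exercise | (k=7,j=2): S=74.9865, (K−S)⁺=69.4635, hold=69.0817 ⇒ V=69.4635 exercise | (k=7,j=3): S=98.0330, (K−S)⁺=46.4170, hold=46.0353 ⇒ V=46.4170 exercise | (k=7,j=4): S=128.1626, (K−S)⁺=16.2874, hold=20.9400 ⇒ V=20.9400 continue | (k=7,j=5): S=167.5523, (K−S)⁺=0.0000, hold=4.4416 ⇒ V=4.4416 continue | (k=7,j=6): S=219.0481, (K−S)⁺=0.0000, hold=0.0000 ⇒ V=0.0000 continue | (k=7,j=7): S=286.3707, (K−S)⁺=0.0000, hold=0.0000 ⇒ V=0.0000 continue  boundary S*=98.0330
step 6: (k=6,j=0): S=50.1649, (K−S)⁺=94.2851, hold=93.9034 ⇒ V=94.2851 exercise | (k=6,j=1): S=65.5826, (K−S)⁺=78.8674, hold=78.4856 ⇒ V=78.8674 exercise | (k=6,j=2): S=85.7389, (K−S)⁺=58.7111, hold=58.3294 ⇒ V=58.7111 exercise | (k=6,j=3): S=112.0900, (K−S)⁺=32.3600, hold=34.1889 ⇒ V=34.1889 continue | (k=6,j=4): S=146.5399, (K−S)⁺=0.0000, hold=13.0454 ⇒ V=13.0454 continue | (k=6,j=5): S=191.5777, (K−S)⁺=0.0000, hold=2.3194 ⇒ V=2.3194 continue | (k=6,j=6): S=250.4575, (K−S)⁺=0.0000, hold=0.0000 ⇒ V=0.0000 continue  boundary S*=85.7389
step 5: (k=5,j=0): S=57.3580, (K−S)⁺=87.0920, hold=86.7102 ⇒ V=87.0920 exercise | (k=5,j=1): S=74.9865, (K−S)⁺=69.4635, hold=69.0817 ⇒ V=69.4635 exercise | (k=5,j=2): S=98.0330, (K−S)⁺=46.4170, hold=46.9043 ⇒ V=46.9043 continue | (k=5,j=3): S=128.1626, (K−S)⁺=16.2874, hold=24.0523 ⇒ V=24.0523 continue | (k=5,j=4): S=167.5523, (K−S)⁺=0.0000, hold=7.9145 ⇒ V=7.9145 continue | (k=5,j=5): S=219.0481, (K−S)⁺=0.0000, hold=1.2112 ⇒ V=1.2112 continue  boundary S*=74.9865
step 4: (k=4,j=0): S=65.5826, (K−S)⁺=78.8674, hold=78.4856 ⇒ V=78.8674 exercise | (k=4,j=1): S=85.7389, (K−S)⁺=58.7111, hold=58.5609 ⇒ V=58.7111 exercise | (k=4,j=2): S=112.0900, (K−S)⁺=32.3600, hold=35.9222 ⇒ V=35.9222 continue | (k=4,j=3): S=146.5399, (K−S)⁺=0.0000, hold=16.3209 ⇒ V=16.3209 continue | (k=4,j=4): S=191.5777, (K−S)⁺=0.0000, hold=4.7085 ⇒ V=4.7085 continue  boundary S*=85.7389
step 3: (k=3,j=0): S=74.9865, (K−S)⁺=69.4635, hold=69.0817 ⇒ V=69.4635 exercise | (k=3,j=1): S=98.0330, (K−S)⁺=46.4170, hold=47.7278 ⇒ V=47.7278 continue | (k=3,j=2): S=128.1626, (K−S)⁺=16.2874, hold=26.5137 ⇒ V=26.5137 continue | (k=3,j=3): S=167.5523, (K−S)⁺=0.0000, hold=10.7601 ⇒ V=10.7601 continue  boundary S*=74.9865
step 2: (k=2,j=0): S=85.7389, (K−S)⁺=58.7111, hold=58.9522 ⇒ V=58.9522 continue | (k=2,j=1): S=112.0900, (K−S)⁺=32.3600, hold=37.5218 ⇒ V=37.5218 continue | (k=2,j=2): S=146.5399, (K−S)⁺=0.0000, hold=18.9583 ⇒ V=18.9583 continue  boundary S*=-
step 1: (k=1,j=0): S=98.0330, (K−S)⁺=46.4170, hold=48.6138 ⇒ V=48.6138 continue | (k=1,j=1): S=128.1626, (K−S)⁺=16.2874, hold=28.6022 ⇒ V=28.6022 continue  boundary S*=-
step 0: (k=0,j=0): S=112.0900, (K−S)⁺=32.3600, hold=38.9769 ⇒ V=38.9769 continue  boundary S*=-

price = 38.9769
boundary = - - - 74.9865 85.7389 74.9865 85.7389 98.0330 112.0900
tree:
38.9769
48.6138 28.6022
58.9522 37.5218 18.9583
69.4635 47.7278 26.5137 10.7601
78.8674 58.7111 35.9222 16.3209 4.7085
87.0920 69.4635 46.9043 24.0523 7.9145 1.2112
94.2851 78.8674 58.7111 34.1889 13.0454 2.3194 0.0000
100.5762 87.0920 69.4635 46.4170 20.9400 4.4416 0.0000 0.0000
106.0783 94.2851 78.8674 58.7111 32.3600 8.5054 0.0000 0.0000 0.0000
110.8905 100.5762 87.0920 69.4635 46.4170 16.2874 0.0000 0.0000 0.0000 0.0000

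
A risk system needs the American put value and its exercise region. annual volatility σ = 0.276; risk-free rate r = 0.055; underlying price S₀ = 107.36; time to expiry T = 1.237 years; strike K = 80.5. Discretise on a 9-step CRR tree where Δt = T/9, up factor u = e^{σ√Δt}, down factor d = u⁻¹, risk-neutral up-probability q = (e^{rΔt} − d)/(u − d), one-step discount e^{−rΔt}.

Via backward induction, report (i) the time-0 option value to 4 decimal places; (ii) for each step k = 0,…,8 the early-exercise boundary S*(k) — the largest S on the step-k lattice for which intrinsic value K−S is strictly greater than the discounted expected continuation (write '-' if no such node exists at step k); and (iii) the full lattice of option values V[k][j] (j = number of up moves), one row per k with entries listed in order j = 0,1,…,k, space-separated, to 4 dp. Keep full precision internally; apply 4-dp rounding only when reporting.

price = 1.7224
boundary = - - - - - 64.3652 58.1049 64.3652 71.3000
tree:
1.7224
2.8399 0.6804
4.5848 1.2153 0.1796
7.2151 2.1404 0.3498 0.0197
11.0032 3.7037 0.6788 0.0407 0.0000
16.1348 6.2648 1.3122 0.0839 0.0000 0.0000
22.3951 10.2771 2.5252 0.1730 0.0000 0.0000 0.0000
28.0465 16.1348 4.8344 0.3569 0.0000 0.0000 0.0000 0.0000
33.1482 22.3951 9.2000 0.7361 0.0000 0.0000 0.0000 0.0000 0.0000
37.7537 28.0465 16.1348 1.5181 0.0000 0.0000 0.0000 0.0000 0.0000 0.0000

Δt=0.13744  u=1.10774  d=0.90274  q=0.51146  discount=0.99247
step 9 (expiry): payoffs max(K−S,0) = 37.7537 28.0465 16.1348 1.5181 0.0000 0.0000 0.0000 0.0000 0.0000 0.0000
step 8: (k=8,j=0): S=47.3518, (K−S)⁺=33.1482, hold=32.5420 ⇒ V=33.1482 exercise | (k=8,j=1): S=58.1049, (K−S)⁺=22.3951, hold=21.7888 ⇒ V=22.3951 exercise | (k=8,j=2): S=71.3000, (K−S)⁺=9.2000, hold=8.5938 ⇒ V=9.2000 exercise | (k=8,j=3): S=87.4915, (K−S)⁺=0.0000, hold=0.7361 ⇒ V=0.7361 continue | (k=8,j=4): S=107.3600, (K−S)⁺=0.0000, hold=0.0000 ⇒ V=0.0000 continue | (k=8,j=5): S=131.7404, (K−S)⁺=0.0000, hold=0.0000 ⇒ V=0.0000 continue | (k=8,j=6): S=161.6574, (K−S)⁺=0.0000, hold=0.0000 ⇒ V=0.0000 continue | (k=8,j=7): S=198.3682, (K−S)⁺=0.0000, hold=0.0000 ⇒ V=0.0000 continue | (k=8,j=8): S=243.4157, (K−S)⁺=0.0000, hold=0.0000 ⇒ V=0.0000 continue  boundary S*=71.3000
step 7: (k=7,j=0): S=52.4535, (K−S)⁺=28.0465, hold=27.4402 ⇒ V=28.0465 exercise | (k=7,j=1): S=64.3652, (K−S)⁺=16.1348, hold=15.5285 ⇒ V=16.1348 exercise | (k=7,j=2): S=78.9819, (K−S)⁺=1.5181, hold=4.8344 ⇒ V=4.8344 continue | (k=7,j=3): S=96.9180, (K−S)⁺=0.0000, hold=0.3569 ⇒ V=0.3569 continue | (k=7,j=4): S=118.9271, (K−S)⁺=0.0000, hold=0.0000 ⇒ V=0.0000 continue | (k=7,j=5): S=145.9343, (K−S)⁺=0.0000, hold=0.0000 ⇒ V=0.0000 continue | (k=7,j=6): S=179.0745, (K−S)⁺=0.0000, hold=0.0000 ⇒ V=0.0000 continue | (k=7,j=7): S=219.7406, (K−S)⁺=0.0000, hold=0.0000 ⇒ V=0.0000 continue  boundary S*=64.3652
step 6: (k=6,j=0): S=58.1049, (K−S)⁺=22.3951, hold=21.7888 ⇒ V=22.3951 exercise | (k=6,j=1): S=71.3000, (K−S)⁺=9.2000, hold=10.2771 ⇒ V=10.2771 continue | (k=6,j=2): S=87.4915, (K−S)⁺=0.0000, hold=2.5252 ⇒ V=2.5252 continue | (k=6,j=3): S=107.3600, (K−S)⁺=0.0000, hold=0.1730 ⇒ V=0.1730 continue | (k=6,j=4): S=131.7404, (K−S)⁺=0.0000, hold=0.0000 ⇒ V=0.0000 continue | (k=6,j=5): S=161.6574, (K−S)⁺=0.0000, hold=0.0000 ⇒ V=0.0000 continue | (k=6,j=6): S=198.3682, (K−S)⁺=0.0000, hold=0.0000 ⇒ V=0.0000 continue  boundary S*=58.1049
step 5: (k=5,j=0): S=64.3652, (K−S)⁺=16.1348, hold=16.0753 ⇒ V=16.1348 exercise | (k=5,j=1): S=78.9819, (K−S)⁺=1.5181, hold=6.2648 ⇒ V=6.2648 continue | (k=5,j=2): S=96.9180, (K−S)⁺=0.0000, hold=1.3122 ⇒ V=1.3122 continue | (k=5,j=3): S=118.9271, (K−S)⁺=0.0000, hold=0.0839 ⇒ V=0.0839 continue | (k=5,j=4): S=145.9343, (K−S)⁺=0.0000, hold=0.0000 ⇒ V=0.0000 continue | (k=5,j=5): S=179.0745, (K−S)⁺=0.0000, hold=0.0000 ⇒ V=0.0000 continue  boundary S*=64.3652
step 4: (k=4,j=0): S=71.3000, (K−S)⁺=9.2000, hold=11.0032 ⇒ V=11.0032 continue | (k=4,j=1): S=87.4915, (K−S)⁺=0.0000, hold=3.7037 ⇒ V=3.7037 continue | (k=4,j=2): S=107.3600, (K−S)⁺=0.0000, hold=0.6788 ⇒ V=0.6788 continue | (k=4,j=3): S=131.7404, (K−S)⁺=0.0000, hold=0.0407 ⇒ V=0.0407 continue | (k=4,j=4): S=161.6574, (K−S)⁺=0.0000, hold=0.0000 ⇒ V=0.0000 continue  boundary S*=-
step 3: (k=3,j=0): S=78.9819, (K−S)⁺=1.5181, hold=7.2151 ⇒ V=7.2151 continue | (k=3,j=1): S=96.9180, (K−S)⁺=0.0000, hold=2.1404 ⇒ V=2.1404 continue | (k=3,j=2): S=118.9271, (K−S)⁺=0.0000, hold=0.3498 ⇒ V=0.3498 continue | (k=3,j=3): S=145.9343, (K−S)⁺=0.0000, hold=0.0197 ⇒ V=0.0197 continue  boundary S*=-
step 2: (k=2,j=0): S=87.4915, (K−S)⁺=0.0000, hold=4.5848 ⇒ V=4.5848 continue | (k=2,j=1): S=107.3600, (K−S)⁺=0.0000, hold=1.2153 ⇒ V=1.2153 continue | (k=2,j=2): S=131.7404, (K−S)⁺=0.0000, hold=0.1796 ⇒ V=0.1796 continue  boundary S*=-
step 1: (k=1,j=0): S=96.9180, (K−S)⁺=0.0000, hold=2.8399 ⇒ V=2.8399 continue | (k=1,j=1): S=118.9271, (K−S)⁺=0.0000, hold=0.6804 ⇒ V=0.6804 continue  boundary S*=-
step 0: (k=0,j=0): S=107.3600, (K−S)⁺=0.0000, hold=1.7224 ⇒ V=1.7224 continue  boundary S*=-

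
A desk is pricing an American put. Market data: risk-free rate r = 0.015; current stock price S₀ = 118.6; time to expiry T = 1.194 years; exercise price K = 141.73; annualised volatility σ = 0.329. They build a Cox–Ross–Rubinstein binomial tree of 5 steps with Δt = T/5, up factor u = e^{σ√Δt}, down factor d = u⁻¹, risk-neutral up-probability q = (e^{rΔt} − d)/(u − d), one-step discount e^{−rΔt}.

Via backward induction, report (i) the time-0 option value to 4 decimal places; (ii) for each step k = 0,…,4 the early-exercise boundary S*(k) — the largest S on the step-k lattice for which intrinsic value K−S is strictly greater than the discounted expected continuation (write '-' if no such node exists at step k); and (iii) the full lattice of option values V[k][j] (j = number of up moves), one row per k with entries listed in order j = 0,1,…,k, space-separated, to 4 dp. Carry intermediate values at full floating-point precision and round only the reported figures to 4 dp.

params: Δt=0.23880 u=1.17442 d=0.85149 q=0.47101 e^(-rΔt)=0.99642
t_5 payoffs: 88.6451 68.5123 40.7438 2.4440 0.0000 0.0000
t_4: node(4,0) S=62.3438 payoff=79.3862 vs cont=78.8794 → 79.3862 [stop]  node(4,1) S=85.9882 payoff=55.7418 vs cont=55.2350 → 55.7418 [stop]  node(4,2) S=118.6000 payoff=23.1300 vs cont=22.6232 → 23.1300 [stop]  node(4,3) S=163.5800 payoff=0.0000 vs cont=1.2882 → 1.2882 [wait]  node(4,4) S=225.6192 payoff=0.0000 vs cont=0.0000 → 0.0000 [wait]  ⇒ S*(4)=118.6000
t_3: node(3,0) S=73.2177 payoff=68.5123 vs cont=68.0055 → 68.5123 [stop]  node(3,1) S=100.9862 payoff=40.7438 vs cont=40.2371 → 40.7438 [stop]  node(3,2) S=139.2860 payoff=2.4440 vs cont=12.7965 → 12.7965 [wait]  node(3,3) S=192.1114 payoff=0.0000 vs cont=0.6790 → 0.6790 [wait]  ⇒ S*(3)=100.9862
t_2: node(2,0) S=85.9882 payoff=55.7418 vs cont=55.2350 → 55.7418 [stop]  node(2,1) S=118.6000 payoff=23.1300 vs cont=27.4819 → 27.4819 [wait]  node(2,2) S=163.5800 payoff=0.0000 vs cont=7.0638 → 7.0638 [wait]  ⇒ S*(2)=85.9882
t_1: node(1,0) S=100.9862 payoff=40.7438 vs cont=42.2795 → 42.2795 [wait]  node(1,1) S=139.2860 payoff=2.4440 vs cont=17.8010 → 17.8010 [wait]  ⇒ S*(1)=-
t_0: node(0,0) S=118.6000 payoff=23.1300 vs cont=30.6400 → 30.6400 [wait]  ⇒ S*(0)=-

price = 30.6400
boundary = - - 85.9882 100.9862 118.6000
tree:
30.6400
42.2795 17.8010
55.7418 27.4819 7.0638
68.5123 40.7438 12.7965 0.6790
79.3862 55.7418 23.1300 1.2882 0.0000
88.6451 68.5123 40.7438 2.4440 0.0000 0.0000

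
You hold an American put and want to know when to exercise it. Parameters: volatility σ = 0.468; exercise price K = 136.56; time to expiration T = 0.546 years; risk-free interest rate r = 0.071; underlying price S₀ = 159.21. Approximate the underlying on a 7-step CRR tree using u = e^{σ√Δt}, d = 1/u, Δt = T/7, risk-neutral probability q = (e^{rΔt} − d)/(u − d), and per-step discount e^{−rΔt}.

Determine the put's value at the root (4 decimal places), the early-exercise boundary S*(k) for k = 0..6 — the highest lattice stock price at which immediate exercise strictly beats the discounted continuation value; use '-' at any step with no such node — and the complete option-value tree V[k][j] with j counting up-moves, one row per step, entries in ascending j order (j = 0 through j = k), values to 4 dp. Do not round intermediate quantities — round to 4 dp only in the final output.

params: Δt=0.07800 u=1.13963 d=0.87748 q=0.48855 e^(-rΔt)=0.99448
t_7 payoffs: 72.7897 53.7377 28.9936 0.0000 0.0000 0.0000 0.0000 0.0000
t_6: node(6,0) S=72.6746 payoff=63.8854 vs cont=63.1312 → 63.8854 [stop]  node(6,1) S=94.3870 payoff=42.1730 vs cont=41.4189 → 42.1730 [stop]  node(6,2) S=122.5861 payoff=13.9739 vs cont=14.7468 → 14.7468 [wait]  node(6,3) S=159.2100 payoff=0.0000 vs cont=0.0000 → 0.0000 [wait]  node(6,4) S=206.7757 payoff=0.0000 vs cont=0.0000 → 0.0000 [wait]  node(6,5) S=268.5522 payoff=0.0000 vs cont=0.0000 → 0.0000 [wait]  node(6,6) S=348.7850 payoff=0.0000 vs cont=0.0000 → 0.0000 [wait]  ⇒ S*(6)=94.3870
t_5: node(5,0) S=82.8223 payoff=53.7377 vs cont=52.9835 → 53.7377 [stop]  node(5,1) S=107.5664 payoff=28.9936 vs cont=28.6149 → 28.9936 [stop]  node(5,2) S=139.7030 payoff=0.0000 vs cont=7.5005 → 7.5005 [wait]  node(5,3) S=181.4408 payoff=0.0000 vs cont=0.0000 → 0.0000 [wait]  node(5,4) S=235.6482 payoff=0.0000 vs cont=0.0000 → 0.0000 [wait]  node(5,5) S=306.0506 payoff=0.0000 vs cont=0.0000 → 0.0000 [wait]  ⇒ S*(5)=107.5664
t_4: node(4,0) S=94.3870 payoff=42.1730 vs cont=41.4189 → 42.1730 [stop]  node(4,1) S=122.5861 payoff=13.9739 vs cont=18.3910 → 18.3910 [wait]  node(4,2) S=159.2100 payoff=0.0000 vs cont=3.8149 → 3.8149 [wait]  node(4,3) S=206.7757 payoff=0.0000 vs cont=0.0000 → 0.0000 [wait]  node(4,4) S=268.5522 payoff=0.0000 vs cont=0.0000 → 0.0000 [wait]  ⇒ S*(4)=94.3870
t_3: node(3,0) S=107.5664 payoff=28.9936 vs cont=30.3855 → 30.3855 [wait]  node(3,1) S=139.7030 payoff=0.0000 vs cont=11.2076 → 11.2076 [wait]  node(3,2) S=181.4408 payoff=0.0000 vs cont=1.9404 → 1.9404 [wait]  node(3,3) S=235.6482 payoff=0.0000 vs cont=0.0000 → 0.0000 [wait]  ⇒ S*(3)=-
t_2: node(2,0) S=122.5861 payoff=13.9739 vs cont=20.9000 → 20.9000 [wait]  node(2,1) S=159.2100 payoff=0.0000 vs cont=6.6431 → 6.6431 [wait]  node(2,2) S=206.7757 payoff=0.0000 vs cont=0.9869 → 0.9869 [wait]  ⇒ S*(2)=-
t_1: node(1,0) S=139.7030 payoff=0.0000 vs cont=13.8578 → 13.8578 [wait]  node(1,1) S=181.4408 payoff=0.0000 vs cont=3.8583 → 3.8583 [wait]  ⇒ S*(1)=-
t_0: node(0,0) S=159.2100 payoff=0.0000 vs cont=8.9230 → 8.9230 [wait]  ⇒ S*(0)=-

price = 8.9230
boundary = - - - - 94.3870 107.5664 94.3870
tree:
8.9230
13.8578 3.8583
20.9000 6.6431 0.9869
30.3855 11.2076 1.9404 0.0000
42.1730 18.3910 3.8149 0.0000 0.0000
53.7377 28.9936 7.5005 0.0000 0.0000 0.0000
63.8854 42.1730 14.7468 0.0000 0.0000 0.0000 0.0000
72.7897 53.7377 28.9936 0.0000 0.0000 0.0000 0.0000 0.0000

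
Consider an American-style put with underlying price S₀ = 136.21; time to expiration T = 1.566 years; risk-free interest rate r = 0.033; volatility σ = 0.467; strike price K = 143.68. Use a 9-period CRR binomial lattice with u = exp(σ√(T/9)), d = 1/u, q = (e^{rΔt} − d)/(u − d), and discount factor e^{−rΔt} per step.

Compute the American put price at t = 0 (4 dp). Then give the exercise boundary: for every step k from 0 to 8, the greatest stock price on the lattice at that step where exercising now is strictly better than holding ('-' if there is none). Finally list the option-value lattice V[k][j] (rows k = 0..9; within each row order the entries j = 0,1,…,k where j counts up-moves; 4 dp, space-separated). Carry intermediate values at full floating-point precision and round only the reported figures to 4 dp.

price = 33.0109
boundary = - - - - 62.4892 75.9287 62.4892 75.9287 92.2586
tree:
33.0109
43.2508 21.6912
55.0741 30.2443 12.1635
67.9808 40.9726 18.3310 5.2504
81.1908 53.6915 26.9122 8.7295 1.3307
92.2515 67.7513 38.2524 14.2570 2.5069 0.0000
101.3544 81.1908 52.2135 22.7356 4.7228 0.0000 0.0000
108.8461 92.2515 67.7513 35.0635 8.8975 0.0000 0.0000 0.0000
115.0118 101.3544 81.1908 51.4214 16.7624 0.0000 0.0000 0.0000 0.0000
120.0861 108.8461 92.2515 67.7513 31.5794 0.0000 0.0000 0.0000 0.0000 0.0000

Δt=0.17400, u=1.21507, d=0.82300, q=0.46614, disc=e^(-rΔt)=0.99427
k=9 terminal: V=max(K-S,0) → 120.0861 108.8461 92.2515 67.7513 31.5794 0.0000 0.0000 0.0000 0.0000 0.0000
k=8: j=0 S=28.6682 intr=115.0118 cont=114.1891 V=115.0118[EX]; j=1 S=42.3256 intr=101.3544 cont=100.5318 V=101.3544[EX]; j=2 S=62.4892 intr=81.1908 cont=80.3682 V=81.1908[EX]; j=3 S=92.2586 intr=51.4214 cont=50.5988 V=51.4214[EX]; j=4 S=136.2100 intr=7.4700 cont=16.7624 V=16.7624[hold]; j=5 S=201.0996 intr=0.0000 cont=0.0000 V=0.0000[hold]; j=6 S=296.9021 intr=0.0000 cont=0.0000 V=0.0000[hold]; j=7 S=438.3443 intr=0.0000 cont=0.0000 V=0.0000[hold]; j=8 S=647.1687 intr=0.0000 cont=0.0000 V=0.0000[hold]  S*(8)=92.2586
k=7: j=0 S=34.8339 intr=108.8461 cont=108.0235 V=108.8461[EX]; j=1 S=51.4285 intr=92.2515 cont=91.4289 V=92.2515[EX]; j=2 S=75.9287 intr=67.7513 cont=66.9287 V=67.7513[EX]; j=3 S=112.1006 intr=31.5794 cont=35.0635 V=35.0635[hold]; j=4 S=165.5046 intr=0.0000 cont=8.8975 V=8.8975[hold]; j=5 S=244.3499 intr=0.0000 cont=0.0000 V=0.0000[hold]; j=6 S=360.7566 intr=0.0000 cont=0.0000 V=0.0000[hold]; j=7 S=532.6187 intr=0.0000 cont=0.0000 V=0.0000[hold]  S*(7)=75.9287
k=6: j=0 S=42.3256 intr=101.3544 cont=100.5318 V=101.3544[EX]; j=1 S=62.4892 intr=81.1908 cont=80.3682 V=81.1908[EX]; j=2 S=92.2586 intr=51.4214 cont=52.2135 V=52.2135[hold]; j=3 S=136.2100 intr=7.4700 cont=22.7356 V=22.7356[hold]; j=4 S=201.0996 intr=0.0000 cont=4.7228 V=4.7228[hold]; j=5 S=296.9021 intr=0.0000 cont=0.0000 V=0.0000[hold]; j=6 S=438.3443 intr=0.0000 cont=0.0000 V=0.0000[hold]  S*(6)=62.4892
k=5: j=0 S=51.4285 intr=92.2515 cont=91.4289 V=92.2515[EX]; j=1 S=75.9287 intr=67.7513 cont=67.2958 V=67.7513[EX]; j=2 S=112.1006 intr=31.5794 cont=38.2524 V=38.2524[hold]; j=3 S=165.5046 intr=0.0000 cont=14.2570 V=14.2570[hold]; j=4 S=244.3499 intr=0.0000 cont=2.5069 V=2.5069[hold]; j=5 S=360.7566 intr=0.0000 cont=0.0000 V=0.0000[hold]  S*(5)=75.9287
k=4: j=0 S=62.4892 intr=81.1908 cont=80.3682 V=81.1908[EX]; j=1 S=92.2586 intr=51.4214 cont=53.6915 V=53.6915[hold]; j=2 S=136.2100 intr=7.4700 cont=26.9122 V=26.9122[hold]; j=3 S=201.0996 intr=0.0000 cont=8.7295 V=8.7295[hold]; j=4 S=296.9021 intr=0.0000 cont=1.3307 V=1.3307[hold]  S*(4)=62.4892
k=3: j=0 S=75.9287 intr=67.7513 cont=67.9808 V=67.9808[hold]; j=1 S=112.1006 intr=31.5794 cont=40.9726 V=40.9726[hold]; j=2 S=165.5046 intr=0.0000 cont=18.3310 V=18.3310[hold]; j=3 S=244.3499 intr=0.0000 cont=5.2504 V=5.2504[hold]  S*(3)=-
k=2: j=0 S=92.2586 intr=51.4214 cont=55.0741 V=55.0741[hold]; j=1 S=136.2100 intr=7.4700 cont=30.2443 V=30.2443[hold]; j=2 S=201.0996 intr=0.0000 cont=12.1635 V=12.1635[hold]  S*(2)=-
k=1: j=0 S=112.1006 intr=31.5794 cont=43.2508 V=43.2508[hold]; j=1 S=165.5046 intr=0.0000 cont=21.6912 V=21.6912[hold]  S*(1)=-
k=0: j=0 S=136.2100 intr=7.4700 cont=33.0109 V=33.0109[hold]  S*(0)=-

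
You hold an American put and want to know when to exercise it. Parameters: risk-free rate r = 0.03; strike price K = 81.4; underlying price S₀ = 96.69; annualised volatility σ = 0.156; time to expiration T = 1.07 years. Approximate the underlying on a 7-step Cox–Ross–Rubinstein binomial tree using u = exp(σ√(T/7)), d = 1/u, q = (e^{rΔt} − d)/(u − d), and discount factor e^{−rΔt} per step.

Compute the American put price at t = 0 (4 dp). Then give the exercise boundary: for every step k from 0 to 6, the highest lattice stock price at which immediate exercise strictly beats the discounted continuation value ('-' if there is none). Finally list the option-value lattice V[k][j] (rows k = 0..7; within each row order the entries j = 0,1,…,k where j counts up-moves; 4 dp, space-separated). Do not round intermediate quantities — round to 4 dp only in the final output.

params: Δt=0.15286 u=1.06289 d=0.94083 q=0.52241 e^(-rΔt)=0.99542
t_7 payoffs: 18.3094 10.1244 0.8775 0.0000 0.0000 0.0000 0.0000 0.0000
t_6: node(6,0) S=67.0583 payoff=14.3417 vs cont=13.9693 → 14.3417 [stop]  node(6,1) S=75.7581 payoff=5.6419 vs cont=5.2695 → 5.6419 [stop]  node(6,2) S=85.5865 payoff=0.0000 vs cont=0.4172 → 0.4172 [wait]  node(6,3) S=96.6900 payoff=0.0000 vs cont=0.0000 → 0.0000 [wait]  node(6,4) S=109.2340 payoff=0.0000 vs cont=0.0000 → 0.0000 [wait]  node(6,5) S=123.4054 payoff=0.0000 vs cont=0.0000 → 0.0000 [wait]  node(6,6) S=139.4153 payoff=0.0000 vs cont=0.0000 → 0.0000 [wait]  ⇒ S*(6)=75.7581
t_5: node(5,0) S=71.2756 payoff=10.1244 vs cont=9.7520 → 10.1244 [stop]  node(5,1) S=80.5225 payoff=0.8775 vs cont=2.8991 → 2.8991 [wait]  node(5,2) S=90.9690 payoff=0.0000 vs cont=0.1983 → 0.1983 [wait]  node(5,3) S=102.7708 payoff=0.0000 vs cont=0.0000 → 0.0000 [wait]  node(5,4) S=116.1037 payoff=0.0000 vs cont=0.0000 → 0.0000 [wait]  node(5,5) S=131.1663 payoff=0.0000 vs cont=0.0000 → 0.0000 [wait]  ⇒ S*(5)=71.2756
t_4: node(4,0) S=75.7581 payoff=5.6419 vs cont=6.3208 → 6.3208 [wait]  node(4,1) S=85.5865 payoff=0.0000 vs cont=1.4814 → 1.4814 [wait]  node(4,2) S=96.6900 payoff=0.0000 vs cont=0.0943 → 0.0943 [wait]  node(4,3) S=109.2340 payoff=0.0000 vs cont=0.0000 → 0.0000 [wait]  node(4,4) S=123.4054 payoff=0.0000 vs cont=0.0000 → 0.0000 [wait]  ⇒ S*(4)=-
t_3: node(3,0) S=80.5225 payoff=0.8775 vs cont=3.7753 → 3.7753 [wait]  node(3,1) S=90.9690 payoff=0.0000 vs cont=0.7533 → 0.7533 [wait]  node(3,2) S=102.7708 payoff=0.0000 vs cont=0.0448 → 0.0448 [wait]  node(3,3) S=116.1037 payoff=0.0000 vs cont=0.0000 → 0.0000 [wait]  ⇒ S*(3)=-
t_2: node(2,0) S=85.5865 payoff=0.0000 vs cont=2.1865 → 2.1865 [wait]  node(2,1) S=96.6900 payoff=0.0000 vs cont=0.3814 → 0.3814 [wait]  node(2,2) S=109.2340 payoff=0.0000 vs cont=0.0213 → 0.0213 [wait]  ⇒ S*(2)=-
t_1: node(1,0) S=90.9690 payoff=0.0000 vs cont=1.2378 → 1.2378 [wait]  node(1,1) S=102.7708 payoff=0.0000 vs cont=0.1924 → 0.1924 [wait]  ⇒ S*(1)=-
t_0: node(0,0) S=96.6900 payoff=0.0000 vs cont=0.6885 → 0.6885 [wait]  ⇒ S*(0)=-

price = 0.6885
boundary = - - - - - 71.2756 75.7581
tree:
0.6885
1.2378 0.1924
2.1865 0.3814 0.0213
3.7753 0.7533 0.0448 0.0000
6.3208 1.4814 0.0943 0.0000 0.0000
10.1244 2.8991 0.1983 0.0000 0.0000 0.0000
14.3417 5.6419 0.4172 0.0000 0.0000 0.0000 0.0000
18.3094 10.1244 0.8775 0.0000 0.0000 0.0000 0.0000 0.0000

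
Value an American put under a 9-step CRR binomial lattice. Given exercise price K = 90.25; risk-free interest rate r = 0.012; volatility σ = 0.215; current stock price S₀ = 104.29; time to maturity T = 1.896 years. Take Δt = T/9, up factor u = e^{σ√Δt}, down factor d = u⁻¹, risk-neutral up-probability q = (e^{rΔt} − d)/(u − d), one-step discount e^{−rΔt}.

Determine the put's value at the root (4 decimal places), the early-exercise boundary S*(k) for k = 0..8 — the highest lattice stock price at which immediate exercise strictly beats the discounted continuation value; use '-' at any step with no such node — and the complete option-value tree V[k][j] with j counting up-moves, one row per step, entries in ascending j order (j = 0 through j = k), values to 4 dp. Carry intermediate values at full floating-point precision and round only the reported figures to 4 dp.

price = 5.1717
boundary = - - - - - 63.6734 57.6901 63.6734 70.2773
tree:
5.1717
7.6283 2.6227
10.9609 4.1736 1.0101
15.2768 6.4923 1.7641 0.2246
20.5557 9.8210 3.0356 0.4400 0.0000
26.5766 14.3493 5.1238 0.8618 0.0000 0.0000
32.5599 20.0693 8.4260 1.6880 0.0000 0.0000 0.0000
37.9810 26.5766 13.3503 3.3062 0.0000 0.0000 0.0000 0.0000
42.8926 32.5599 19.9727 6.4758 0.0000 0.0000 0.0000 0.0000 0.0000
47.3428 37.9810 26.5766 12.6839 0.0000 0.0000 0.0000 0.0000 0.0000 0.0000

Δt=0.21067  u=1.10371  d=0.90603  q=0.48815  discount=0.99748
step 9 (expiry): payoffs max(K−S,0) = 47.3428 37.9810 26.5766 12.6839 0.0000 0.0000 0.0000 0.0000 0.0000 0.0000
step 8: (k=8,j=0): S=47.3574, (K−S)⁺=42.8926, hold=42.6648 ⇒ V=42.8926 exercise | (k=8,j=1): S=57.6901, (K−S)⁺=32.5599, hold=32.3320 ⇒ V=32.5599 exercise | (k=8,j=2): S=70.2773, (K−S)⁺=19.9727, hold=19.7448 ⇒ V=19.9727 exercise | (k=8,j=3): S=85.6109, (K−S)⁺=4.6391, hold=6.4758 ⇒ V=6.4758 continue | (k=8,j=4): S=104.2900, (K−S)⁺=0.0000, hold=0.0000 ⇒ V=0.0000 continue | (k=8,j=5): S=127.0447, (K−S)⁺=0.0000, hold=0.0000 ⇒ V=0.0000 continue | (k=8,j=6): S=154.7641, (K−S)⁺=0.0000, hold=0.0000 ⇒ V=0.0000 continue | (k=8,j=7): S=188.5315, (K−S)⁺=0.0000, hold=0.0000 ⇒ V=0.0000 continue | (k=8,j=8): S=229.6666, (K−S)⁺=0.0000, hold=0.0000 ⇒ V=0.0000 continue  boundary S*=70.2773
step 7: (k=7,j=0): S=52.2690, (K−S)⁺=37.9810, hold=37.7531 ⇒ V=37.9810 exercise | (k=7,j=1): S=63.6734, (K−S)⁺=26.5766, hold=26.3487 ⇒ V=26.5766 exercise | (k=7,j=2): S=77.5661, (K−S)⁺=12.6839, hold=13.3503 ⇒ V=13.3503 continue | (k=7,j=3): S=94.4900, (K−S)⁺=0.0000, hold=3.3062 ⇒ V=3.3062 continue | (k=7,j=4): S=115.1064, (K−S)⁺=0.0000, hold=0.0000 ⇒ V=0.0000 continue | (k=7,j=5): S=140.2211, (K−S)⁺=0.0000, hold=0.0000 ⇒ V=0.0000 continue | (k=7,j=6): S=170.8154, (K−S)⁺=0.0000, hold=0.0000 ⇒ V=0.0000 continue | (k=7,j=7): S=208.0851, (K−S)⁺=0.0000, hold=0.0000 ⇒ V=0.0000 continue  boundary S*=63.6734
step 6: (k=6,j=0): S=57.6901, (K−S)⁺=32.5599, hold=32.3320 ⇒ V=32.5599 exercise | (k=6,j=1): S=70.2773, (K−S)⁺=19.9727, hold=20.0693 ⇒ V=20.0693 continue | (k=6,j=2): S=85.6109, (K−S)⁺=4.6391, hold=8.4260 ⇒ V=8.4260 continue | (k=6,j=3): S=104.2900, (K−S)⁺=0.0000, hold=1.6880 ⇒ V=1.6880 continue | (k=6,j=4): S=127.0447, (K−S)⁺=0.0000, hold=0.0000 ⇒ V=0.0000 continue | (k=6,j=5): S=154.7641, (K−S)⁺=0.0000, hold=0.0000 ⇒ V=0.0000 continue | (k=6,j=6): S=188.5315, (K−S)⁺=0.0000, hold=0.0000 ⇒ V=0.0000 continue  boundary S*=57.6901
step 5: (k=5,j=0): S=63.6734, (K−S)⁺=26.5766, hold=26.3958 ⇒ V=26.5766 exercise | (k=5,j=1): S=77.5661, (K−S)⁺=12.6839, hold=14.3493 ⇒ V=14.3493 continue | (k=5,j=2): S=94.4900, (K−S)⁺=0.0000, hold=5.1238 ⇒ V=5.1238 continue | (k=5,j=3): S=115.1064, (K−S)⁺=0.0000, hold=0.8618 ⇒ V=0.8618 continue | (k=5,j=4): S=140.2211, (K−S)⁺=0.0000, hold=0.0000 ⇒ V=0.0000 continue | (k=5,j=5): S=170.8154, (K−S)⁺=0.0000, hold=0.0000 ⇒ V=0.0000 continue  boundary S*=63.6734
step 4: (k=4,j=0): S=70.2773, (K−S)⁺=19.9727, hold=20.5557 ⇒ V=20.5557 continue | (k=4,j=1): S=85.6109, (K−S)⁺=4.6391, hold=9.8210 ⇒ V=9.8210 continue | (k=4,j=2): S=104.2900, (K−S)⁺=0.0000, hold=3.0356 ⇒ V=3.0356 continue | (k=4,j=3): S=127.0447, (K−S)⁺=0.0000, hold=0.4400 ⇒ V=0.4400 continue | (k=4,j=4): S=154.7641, (K−S)⁺=0.0000, hold=0.0000 ⇒ V=0.0000 continue  boundary S*=-
step 3: (k=3,j=0): S=77.5661, (K−S)⁺=12.6839, hold=15.2768 ⇒ V=15.2768 continue | (k=3,j=1): S=94.4900, (K−S)⁺=0.0000, hold=6.4923 ⇒ V=6.4923 continue | (k=3,j=2): S=115.1064, (K−S)⁺=0.0000, hold=1.7641 ⇒ V=1.7641 continue | (k=3,j=3): S=140.2211, (K−S)⁺=0.0000, hold=0.2246 ⇒ V=0.2246 continue  boundary S*=-
step 2: (k=2,j=0): S=85.6109, (K−S)⁺=4.6391, hold=10.9609 ⇒ V=10.9609 continue | (k=2,j=1): S=104.2900, (K−S)⁺=0.0000, hold=4.1736 ⇒ V=4.1736 continue | (k=2,j=2): S=127.0447, (K−S)⁺=0.0000, hold=1.0101 ⇒ V=1.0101 continue  boundary S*=-
step 1: (k=1,j=0): S=94.4900, (K−S)⁺=0.0000, hold=7.6283 ⇒ V=7.6283 continue | (k=1,j=1): S=115.1064, (K−S)⁺=0.0000, hold=2.6227 ⇒ V=2.6227 continue  boundary S*=-
step 0: (k=0,j=0): S=104.2900, (K−S)⁺=0.0000, hold=5.1717 ⇒ V=5.1717 continue  boundary S*=-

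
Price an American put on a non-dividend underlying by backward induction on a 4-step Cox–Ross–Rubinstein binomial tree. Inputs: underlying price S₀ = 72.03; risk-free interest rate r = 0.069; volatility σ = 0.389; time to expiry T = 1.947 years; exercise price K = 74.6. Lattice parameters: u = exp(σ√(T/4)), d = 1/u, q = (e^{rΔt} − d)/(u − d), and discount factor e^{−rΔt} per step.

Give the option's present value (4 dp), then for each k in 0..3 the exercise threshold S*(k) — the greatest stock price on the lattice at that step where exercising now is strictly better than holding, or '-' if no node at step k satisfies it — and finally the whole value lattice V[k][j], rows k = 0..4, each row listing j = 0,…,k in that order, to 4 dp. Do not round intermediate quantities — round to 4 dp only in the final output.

Δt=0.48675, u=1.31179, d=0.76231, q=0.49473, disc=e^(-rΔt)=0.96697
k=4 terminal: V=max(K-S,0) → 50.2751 32.7416 2.5700 0.0000 0.0000
k=3: j=0 S=31.9093 intr=42.6907 cont=40.2268 V=42.6907[EX]; j=1 S=54.9095 intr=19.6905 cont=17.2266 V=19.6905[EX]; j=2 S=94.4885 intr=0.0000 cont=1.2557 V=1.2557[hold]; j=3 S=162.5961 intr=0.0000 cont=0.0000 V=0.0000[hold]  S*(3)=54.9095
k=2: j=0 S=41.8584 intr=32.7416 cont=30.2777 V=32.7416[EX]; j=1 S=72.0300 intr=2.5700 cont=10.2212 V=10.2212[hold]; j=2 S=123.9494 intr=0.0000 cont=0.6135 V=0.6135[hold]  S*(2)=41.8584
k=1: j=0 S=54.9095 intr=19.6905 cont=20.8868 V=20.8868[hold]; j=1 S=94.4885 intr=0.0000 cont=5.2874 V=5.2874[hold]  S*(1)=-
k=0: j=0 S=72.0300 intr=2.5700 cont=12.7344 V=12.7344[hold]  S*(0)=-

price = 12.7344
boundary = - - 41.8584 54.9095
tree:
12.7344
20.8868 5.2874
32.7416 10.2212 0.6135
42.6907 19.6905 1.2557 0.0000
50.2751 32.7416 2.5700 0.0000 0.0000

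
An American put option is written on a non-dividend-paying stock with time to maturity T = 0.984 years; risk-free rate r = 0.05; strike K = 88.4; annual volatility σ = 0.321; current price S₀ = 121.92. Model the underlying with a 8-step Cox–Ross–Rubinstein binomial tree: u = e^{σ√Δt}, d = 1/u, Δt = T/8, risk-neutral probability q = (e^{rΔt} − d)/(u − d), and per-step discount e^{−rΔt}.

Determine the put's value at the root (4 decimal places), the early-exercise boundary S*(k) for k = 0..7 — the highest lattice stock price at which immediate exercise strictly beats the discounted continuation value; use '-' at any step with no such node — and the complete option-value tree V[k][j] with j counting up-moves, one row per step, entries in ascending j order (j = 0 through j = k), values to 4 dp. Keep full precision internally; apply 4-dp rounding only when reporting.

price = 2.0980
boundary = - - - - - - 62.0469 69.4405
tree:
2.0980
3.4462 0.7717
5.5399 1.3885 0.1624
8.6740 2.4646 0.3263 0.0000
13.1431 4.2982 0.6556 0.0000 0.0000
19.1071 7.3229 1.3173 0.0000 0.0000 0.0000
26.3531 12.0748 2.6468 0.0000 0.0000 0.0000 0.0000
32.9594 18.9595 5.3179 0.0000 0.0000 0.0000 0.0000 0.0000
38.8624 26.3531 10.6850 0.0000 0.0000 0.0000 0.0000 0.0000 0.0000

params: Δt=0.12300 u=1.11916 d=0.89353 q=0.49923 e^(-rΔt)=0.99387
t_8 payoffs: 38.8624 26.3531 10.6850 0.0000 0.0000 0.0000 0.0000 0.0000 0.0000
t_7: node(7,0) S=55.4406 payoff=32.9594 vs cont=32.4174 → 32.9594 [stop]  node(7,1) S=69.4405 payoff=18.9595 vs cont=18.4175 → 18.9595 [stop]  node(7,2) S=86.9756 payoff=1.4244 vs cont=5.3179 → 5.3179 [wait]  node(7,3) S=108.9388 payoff=0.0000 vs cont=0.0000 → 0.0000 [wait]  node(7,4) S=136.4481 payoff=0.0000 vs cont=0.0000 → 0.0000 [wait]  node(7,5) S=170.9040 payoff=0.0000 vs cont=0.0000 → 0.0000 [wait]  node(7,6) S=214.0609 payoff=0.0000 vs cont=0.0000 → 0.0000 [wait]  node(7,7) S=268.1157 payoff=0.0000 vs cont=0.0000 → 0.0000 [wait]  ⇒ S*(7)=69.4405
t_6: node(6,0) S=62.0469 payoff=26.3531 vs cont=25.8111 → 26.3531 [stop]  node(6,1) S=77.7150 payoff=10.6850 vs cont=12.0748 → 12.0748 [wait]  node(6,2) S=97.3397 payoff=0.0000 vs cont=2.6468 → 2.6468 [wait]  node(6,3) S=121.9200 payoff=0.0000 vs cont=0.0000 → 0.0000 [wait]  node(6,4) S=152.7073 payoff=0.0000 vs cont=0.0000 → 0.0000 [wait]  node(6,5) S=191.2691 payoff=0.0000 vs cont=0.0000 → 0.0000 [wait]  node(6,6) S=239.5685 payoff=0.0000 vs cont=0.0000 → 0.0000 [wait]  ⇒ S*(6)=62.0469
t_5: node(5,0) S=69.4405 payoff=18.9595 vs cont=19.1071 → 19.1071 [wait]  node(5,1) S=86.9756 payoff=1.4244 vs cont=7.3229 → 7.3229 [wait]  node(5,2) S=108.9388 payoff=0.0000 vs cont=1.3173 → 1.3173 [wait]  node(5,3) S=136.4481 payoff=0.0000 vs cont=0.0000 → 0.0000 [wait]  node(5,4) S=170.9040 payoff=0.0000 vs cont=0.0000 → 0.0000 [wait]  node(5,5) S=214.0609 payoff=0.0000 vs cont=0.0000 → 0.0000 [wait]  ⇒ S*(5)=-
t_4: node(4,0) S=77.7150 payoff=10.6850 vs cont=13.1431 → 13.1431 [wait]  node(4,1) S=97.3397 payoff=0.0000 vs cont=4.2982 → 4.2982 [wait]  node(4,2) S=121.9200 payoff=0.0000 vs cont=0.6556 → 0.6556 [wait]  node(4,3) S=152.7073 payoff=0.0000 vs cont=0.0000 → 0.0000 [wait]  node(4,4) S=191.2691 payoff=0.0000 vs cont=0.0000 → 0.0000 [wait]  ⇒ S*(4)=-
t_3: node(3,0) S=86.9756 payoff=1.4244 vs cont=8.6740 → 8.6740 [wait]  node(3,1) S=108.9388 payoff=0.0000 vs cont=2.4646 → 2.4646 [wait]  node(3,2) S=136.4481 payoff=0.0000 vs cont=0.3263 → 0.3263 [wait]  node(3,3) S=170.9040 payoff=0.0000 vs cont=0.0000 → 0.0000 [wait]  ⇒ S*(3)=-
t_2: node(2,0) S=97.3397 payoff=0.0000 vs cont=5.5399 → 5.5399 [wait]  node(2,1) S=121.9200 payoff=0.0000 vs cont=1.3885 → 1.3885 [wait]  node(2,2) S=152.7073 payoff=0.0000 vs cont=0.1624 → 0.1624 [wait]  ⇒ S*(2)=-
t_1: node(1,0) S=108.9388 payoff=0.0000 vs cont=3.4462 → 3.4462 [wait]  node(1,1) S=136.4481 payoff=0.0000 vs cont=0.7717 → 0.7717 [wait]  ⇒ S*(1)=-
t_0: node(0,0) S=121.9200 payoff=0.0000 vs cont=2.0980 → 2.0980 [wait]  ⇒ S*(0)=-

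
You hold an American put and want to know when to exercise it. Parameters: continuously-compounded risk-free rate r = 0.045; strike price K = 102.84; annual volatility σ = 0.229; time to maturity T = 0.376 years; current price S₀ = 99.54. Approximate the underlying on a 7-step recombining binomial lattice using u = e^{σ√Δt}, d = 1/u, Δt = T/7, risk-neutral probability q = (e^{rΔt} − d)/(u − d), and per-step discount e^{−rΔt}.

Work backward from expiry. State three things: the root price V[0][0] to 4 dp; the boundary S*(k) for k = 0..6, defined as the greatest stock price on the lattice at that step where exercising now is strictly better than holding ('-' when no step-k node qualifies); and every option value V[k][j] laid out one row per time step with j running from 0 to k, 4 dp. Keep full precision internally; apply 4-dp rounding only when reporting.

params: Δt=0.05371 u=1.05451 d=0.94831 q=0.50952 e^(-rΔt)=0.99759
t_7 payoffs: 34.1885 26.5005 17.9515 8.4452 0.0000 0.0000 0.0000 0.0000
t_6: node(6,0) S=72.3935 payoff=30.4465 vs cont=30.1982 → 30.4465 [stop]  node(6,1) S=80.5006 payoff=22.3394 vs cont=22.0912 → 22.3394 [stop]  node(6,2) S=89.5155 payoff=13.3245 vs cont=13.0762 → 13.3245 [stop]  node(6,3) S=99.5400 payoff=3.3000 vs cont=4.1322 → 4.1322 [wait]  node(6,4) S=110.6871 payoff=0.0000 vs cont=0.0000 → 0.0000 [wait]  node(6,5) S=123.0825 payoff=0.0000 vs cont=0.0000 → 0.0000 [wait]  node(6,6) S=136.8660 payoff=0.0000 vs cont=0.0000 → 0.0000 [wait]  ⇒ S*(6)=89.5155
t_5: node(5,0) S=76.3395 payoff=26.5005 vs cont=26.2522 → 26.5005 [stop]  node(5,1) S=84.8885 payoff=17.9515 vs cont=17.7033 → 17.9515 [stop]  node(5,2) S=94.3948 payoff=8.4452 vs cont=8.6199 → 8.6199 [wait]  node(5,3) S=104.9657 payoff=0.0000 vs cont=2.0218 → 2.0218 [wait]  node(5,4) S=116.7204 payoff=0.0000 vs cont=0.0000 → 0.0000 [wait]  node(5,5) S=129.7914 payoff=0.0000 vs cont=0.0000 → 0.0000 [wait]  ⇒ S*(5)=84.8885
t_4: node(4,0) S=80.5006 payoff=22.3394 vs cont=22.0912 → 22.3394 [stop]  node(4,1) S=89.5155 payoff=13.3245 vs cont=13.1650 → 13.3245 [stop]  node(4,2) S=99.5400 payoff=3.3000 vs cont=5.2454 → 5.2454 [wait]  node(4,3) S=110.6871 payoff=0.0000 vs cont=0.9893 → 0.9893 [wait]  node(4,4) S=123.0825 payoff=0.0000 vs cont=0.0000 → 0.0000 [wait]  ⇒ S*(4)=89.5155
t_3: node(3,0) S=84.8885 payoff=17.9515 vs cont=17.7033 → 17.9515 [stop]  node(3,1) S=94.3948 payoff=8.4452 vs cont=9.1858 → 9.1858 [wait]  node(3,2) S=104.9657 payoff=0.0000 vs cont=3.0694 → 3.0694 [wait]  node(3,3) S=116.7204 payoff=0.0000 vs cont=0.4840 → 0.4840 [wait]  ⇒ S*(3)=84.8885
t_2: node(2,0) S=89.5155 payoff=13.3245 vs cont=13.4526 → 13.4526 [wait]  node(2,1) S=99.5400 payoff=3.3000 vs cont=6.0547 → 6.0547 [wait]  node(2,2) S=110.6871 payoff=0.0000 vs cont=1.7479 → 1.7479 [wait]  ⇒ S*(2)=-
t_1: node(1,0) S=94.3948 payoff=8.4452 vs cont=9.6598 → 9.6598 [wait]  node(1,1) S=104.9657 payoff=0.0000 vs cont=3.8509 → 3.8509 [wait]  ⇒ S*(1)=-
t_0: node(0,0) S=99.5400 payoff=3.3000 vs cont=6.6839 → 6.6839 [wait]  ⇒ S*(0)=-

price = 6.6839
boundary = - - - 84.8885 89.5155 84.8885 89.5155
tree:
6.6839
9.6598 3.8509
13.4526 6.0547 1.7479
17.9515 9.1858 3.0694 0.4840
22.3394 13.3245 5.2454 0.9893 0.0000
26.5005 17.9515 8.6199 2.0218 0.0000 0.0000
30.4465 22.3394 13.3245 4.1322 0.0000 0.0000 0.0000
34.1885 26.5005 17.9515 8.4452 0.0000 0.0000 0.0000 0.0000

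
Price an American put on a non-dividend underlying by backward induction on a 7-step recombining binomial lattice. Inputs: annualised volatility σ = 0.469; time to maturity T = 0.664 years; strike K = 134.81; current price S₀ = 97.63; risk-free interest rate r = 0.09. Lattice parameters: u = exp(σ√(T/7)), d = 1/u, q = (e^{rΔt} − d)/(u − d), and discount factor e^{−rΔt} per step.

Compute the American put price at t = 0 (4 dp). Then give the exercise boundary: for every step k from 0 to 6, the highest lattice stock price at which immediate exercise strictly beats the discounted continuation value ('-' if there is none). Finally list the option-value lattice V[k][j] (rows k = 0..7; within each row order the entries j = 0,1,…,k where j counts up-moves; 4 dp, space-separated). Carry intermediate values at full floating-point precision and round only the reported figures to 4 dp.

price = 38.7363
boundary = - 84.4989 73.1338 84.4989 97.6300 84.4989 97.6300
tree:
38.7363
50.3111 27.5308
61.6762 37.9463 17.3202
71.5126 50.3111 25.9163 8.7995
80.0260 61.6762 37.1800 14.8073 2.7870
87.3944 71.5126 50.3111 24.0787 5.5499 0.0000
93.7718 80.0260 61.6762 37.1800 11.0519 0.0000 0.0000
99.2914 87.3944 71.5126 50.3111 22.0083 0.0000 0.0000 0.0000

Δt=0.09486, u=1.15540, d=0.86550, q=0.49353, disc=e^(-rΔt)=0.99150
k=7 terminal: V=max(K-S,0) → 99.2914 87.3944 71.5126 50.3111 22.0083 0.0000 0.0000 0.0000
k=6: j=0 S=41.0382 intr=93.7718 cont=92.6258 V=93.7718[EX]; j=1 S=54.7840 intr=80.0260 cont=78.8800 V=80.0260[EX]; j=2 S=73.1338 intr=61.6762 cont=60.5302 V=61.6762[EX]; j=3 S=97.6300 intr=37.1800 cont=36.0340 V=37.1800[EX]; j=4 S=130.3311 intr=4.4789 cont=11.0519 V=11.0519[hold]; j=5 S=173.9855 intr=0.0000 cont=0.0000 V=0.0000[hold]; j=6 S=232.2619 intr=0.0000 cont=0.0000 V=0.0000[hold]  S*(6)=97.6300
k=5: j=0 S=47.4156 intr=87.3944 cont=86.2484 V=87.3944[EX]; j=1 S=63.2974 intr=71.5126 cont=70.3666 V=71.5126[EX]; j=2 S=84.4989 intr=50.3111 cont=49.1651 V=50.3111[EX]; j=3 S=112.8017 intr=22.0083 cont=24.0787 V=24.0787[hold]; j=4 S=150.5846 intr=0.0000 cont=5.5499 V=5.5499[hold]; j=5 S=201.0229 intr=0.0000 cont=0.0000 V=0.0000[hold]  S*(5)=84.4989
k=4: j=0 S=54.7840 intr=80.0260 cont=78.8800 V=80.0260[EX]; j=1 S=73.1338 intr=61.6762 cont=60.5302 V=61.6762[EX]; j=2 S=97.6300 intr=37.1800 cont=37.0471 V=37.1800[EX]; j=3 S=130.3311 intr=4.4789 cont=14.8073 V=14.8073[hold]; j=4 S=173.9855 intr=0.0000 cont=2.7870 V=2.7870[hold]  S*(4)=97.6300
k=3: j=0 S=63.2974 intr=71.5126 cont=70.3666 V=71.5126[EX]; j=1 S=84.4989 intr=50.3111 cont=49.1651 V=50.3111[EX]; j=2 S=112.8017 intr=22.0083 cont=25.9163 V=25.9163[hold]; j=3 S=150.5846 intr=0.0000 cont=8.7995 V=8.7995[hold]  S*(3)=84.4989
k=2: j=0 S=73.1338 intr=61.6762 cont=60.5302 V=61.6762[EX]; j=1 S=97.6300 intr=37.1800 cont=37.9463 V=37.9463[hold]; j=2 S=130.3311 intr=4.4789 cont=17.3202 V=17.3202[hold]  S*(2)=73.1338
k=1: j=0 S=84.4989 intr=50.3111 cont=49.5401 V=50.3111[EX]; j=1 S=112.8017 intr=22.0083 cont=27.5308 V=27.5308[hold]  S*(1)=84.4989
k=0: j=0 S=97.6300 intr=37.1800 cont=38.7363 V=38.7363[hold]  S*(0)=-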